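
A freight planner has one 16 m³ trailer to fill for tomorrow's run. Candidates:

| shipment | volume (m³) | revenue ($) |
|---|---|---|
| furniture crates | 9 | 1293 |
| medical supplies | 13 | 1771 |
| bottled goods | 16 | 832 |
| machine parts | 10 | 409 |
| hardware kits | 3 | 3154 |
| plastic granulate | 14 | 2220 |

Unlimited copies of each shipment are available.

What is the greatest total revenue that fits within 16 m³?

By revenue per m³: hardware kits 1051.33, plastic granulate 158.57, furniture crates 143.67, medical supplies 136.23 lead.
Best packing: 5×hardware kits — 15 m³, 15770 total.

15770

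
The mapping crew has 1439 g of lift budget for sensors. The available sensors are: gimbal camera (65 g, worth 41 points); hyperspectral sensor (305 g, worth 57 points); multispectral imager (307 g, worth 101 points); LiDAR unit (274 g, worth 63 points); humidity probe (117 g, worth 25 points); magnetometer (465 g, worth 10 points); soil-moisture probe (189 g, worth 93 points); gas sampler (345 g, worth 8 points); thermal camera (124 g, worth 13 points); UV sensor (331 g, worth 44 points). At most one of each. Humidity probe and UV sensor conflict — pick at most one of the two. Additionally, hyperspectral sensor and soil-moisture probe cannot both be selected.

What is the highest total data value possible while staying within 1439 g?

Best packing: gimbal camera + multispectral imager + LiDAR unit + soil-moisture probe + thermal camera + UV sensor — 1290 g, 355 total.
That's the maximum — no feasible swap from here does better than 355.

355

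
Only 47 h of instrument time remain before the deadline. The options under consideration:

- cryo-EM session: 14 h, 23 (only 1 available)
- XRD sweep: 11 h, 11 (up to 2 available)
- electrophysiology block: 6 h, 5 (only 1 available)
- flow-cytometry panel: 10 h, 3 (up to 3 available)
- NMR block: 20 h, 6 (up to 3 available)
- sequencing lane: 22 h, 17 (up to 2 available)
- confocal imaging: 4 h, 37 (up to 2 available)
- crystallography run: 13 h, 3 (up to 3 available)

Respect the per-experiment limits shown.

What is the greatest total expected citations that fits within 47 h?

119

The ratio ordering already packs tightly: cryo-EM session + 2×XRD sweep + 2×confocal imaging, 44 h, 119.
Every other selection either busts 47 h or exceeds an availability limit or fails to beat 119.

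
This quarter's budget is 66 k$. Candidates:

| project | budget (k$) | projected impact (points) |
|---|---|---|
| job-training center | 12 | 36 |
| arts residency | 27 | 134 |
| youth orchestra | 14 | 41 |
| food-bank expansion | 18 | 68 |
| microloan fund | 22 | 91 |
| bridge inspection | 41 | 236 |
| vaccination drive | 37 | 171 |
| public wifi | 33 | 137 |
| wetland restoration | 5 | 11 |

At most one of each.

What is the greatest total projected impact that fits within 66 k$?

327

Taking microloan fund + bridge inspection: 63 k$ used, 327 in projected impact.
Runner-up food-bank expansion + bridge inspection + wetland restoration tops out at 315.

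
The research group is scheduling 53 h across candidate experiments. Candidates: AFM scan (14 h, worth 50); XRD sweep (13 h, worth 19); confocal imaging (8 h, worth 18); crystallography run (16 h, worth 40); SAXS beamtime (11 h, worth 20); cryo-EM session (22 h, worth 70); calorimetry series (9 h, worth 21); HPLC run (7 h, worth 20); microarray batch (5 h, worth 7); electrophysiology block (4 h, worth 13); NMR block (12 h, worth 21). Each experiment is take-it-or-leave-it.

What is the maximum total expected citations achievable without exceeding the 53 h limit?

Taking the top-ratio experiments first gives AFM scan + cryo-EM session + HPLC run + microarray batch + electrophysiology block for 160 (52 h).
Dropping microarray batch and electrophysiology block frees 9 h; slotting in calorimetry series (9 h) lifts the total to 161 at 52 h.
Runner-up AFM scan + crystallography run + cryo-EM session tops out at 160.

161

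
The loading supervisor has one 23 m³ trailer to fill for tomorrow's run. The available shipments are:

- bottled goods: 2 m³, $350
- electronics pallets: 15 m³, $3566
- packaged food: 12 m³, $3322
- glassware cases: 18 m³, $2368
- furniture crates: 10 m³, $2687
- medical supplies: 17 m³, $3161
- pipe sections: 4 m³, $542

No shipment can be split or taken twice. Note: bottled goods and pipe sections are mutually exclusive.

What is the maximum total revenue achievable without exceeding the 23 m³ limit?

6009

Packaged food + furniture crates uses 22 of the 23 m³ and totals 6009.
The spare 1 m³ is too small for any remaining shipment, and no feasible exchange beats 6009.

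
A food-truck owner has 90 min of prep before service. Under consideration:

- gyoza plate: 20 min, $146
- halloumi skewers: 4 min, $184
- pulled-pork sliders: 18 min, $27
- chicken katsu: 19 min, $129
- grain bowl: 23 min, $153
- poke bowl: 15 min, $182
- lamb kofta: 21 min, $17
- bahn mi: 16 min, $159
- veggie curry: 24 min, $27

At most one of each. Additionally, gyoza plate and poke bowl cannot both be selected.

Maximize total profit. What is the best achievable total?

Ranking by ratio (profit/min): halloumi skewers 46.00, poke bowl 12.13, bahn mi 9.94.
Best packing: halloumi skewers + chicken katsu + grain bowl + poke bowl + bahn mi — 77 min, 807 total.
The closest alternative, gyoza plate + halloumi skewers + chicken katsu + grain bowl + bahn mi, reaches only 771.

807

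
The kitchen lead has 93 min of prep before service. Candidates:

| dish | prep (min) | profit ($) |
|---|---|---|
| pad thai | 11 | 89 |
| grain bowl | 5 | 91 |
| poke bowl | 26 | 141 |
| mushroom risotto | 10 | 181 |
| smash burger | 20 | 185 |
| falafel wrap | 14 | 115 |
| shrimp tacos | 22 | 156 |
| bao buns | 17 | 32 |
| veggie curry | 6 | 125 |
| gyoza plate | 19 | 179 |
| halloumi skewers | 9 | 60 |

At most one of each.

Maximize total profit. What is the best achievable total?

Greedy by ratio would take pad thai + grain bowl + mushroom risotto + smash burger + falafel wrap + veggie curry + gyoza plate: 85 min used, total 965.
Replace falafel wrap with shrimp tacos: the trade gains 41 net, giving 1006 at 93 min.
The closest alternative, grain bowl + mushroom risotto + smash burger + shrimp tacos + veggie curry + gyoza plate + halloumi skewers, reaches only 977.

1006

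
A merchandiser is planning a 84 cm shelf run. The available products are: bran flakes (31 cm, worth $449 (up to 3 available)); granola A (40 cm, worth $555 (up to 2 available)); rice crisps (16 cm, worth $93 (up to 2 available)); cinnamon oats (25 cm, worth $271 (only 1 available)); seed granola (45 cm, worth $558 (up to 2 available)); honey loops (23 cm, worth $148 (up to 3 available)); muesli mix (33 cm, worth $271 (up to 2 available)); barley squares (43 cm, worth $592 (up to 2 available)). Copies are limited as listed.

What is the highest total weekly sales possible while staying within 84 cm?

1147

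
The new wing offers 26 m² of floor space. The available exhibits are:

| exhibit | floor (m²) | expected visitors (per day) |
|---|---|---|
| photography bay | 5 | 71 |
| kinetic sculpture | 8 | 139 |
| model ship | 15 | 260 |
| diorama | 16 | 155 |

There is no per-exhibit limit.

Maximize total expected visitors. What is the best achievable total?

420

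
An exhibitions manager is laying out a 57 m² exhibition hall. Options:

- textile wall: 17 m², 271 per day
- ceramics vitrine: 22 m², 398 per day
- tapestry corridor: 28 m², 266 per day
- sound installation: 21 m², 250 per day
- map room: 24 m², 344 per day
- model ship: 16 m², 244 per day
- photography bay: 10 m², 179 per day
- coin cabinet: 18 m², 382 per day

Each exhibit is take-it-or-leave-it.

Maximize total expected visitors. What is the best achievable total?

1051

Ranking by ratio (expected visitors/m²): coin cabinet 21.22, ceramics vitrine 18.09, photography bay 17.90.
Taking the top-ratio exhibits first gives ceramics vitrine + photography bay + coin cabinet for 959 (50 m²).
Dropping photography bay frees 10 m²; slotting in textile wall (17 m²) lifts the total to 1051 at 57 m².
An exhaustive check of the 256 subsets confirms 1051.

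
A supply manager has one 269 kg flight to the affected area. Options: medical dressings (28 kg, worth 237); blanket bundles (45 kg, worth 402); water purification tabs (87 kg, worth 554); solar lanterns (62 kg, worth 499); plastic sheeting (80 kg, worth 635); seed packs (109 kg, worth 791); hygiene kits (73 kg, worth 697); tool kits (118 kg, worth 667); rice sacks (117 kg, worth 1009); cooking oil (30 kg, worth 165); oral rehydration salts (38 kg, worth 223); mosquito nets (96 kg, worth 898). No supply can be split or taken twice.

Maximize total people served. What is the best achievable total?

2345

Ranking by ratio (people served/kg): hygiene kits 9.55, mosquito nets 9.35, blanket bundles 8.93.
Taking the top-ratio supplies first gives medical dressings + blanket bundles + hygiene kits + mosquito nets for 2234 (242 kg).
Dropping mosquito nets frees 96 kg; slotting in rice sacks (117 kg) lifts the total to 2345 at 263 kg.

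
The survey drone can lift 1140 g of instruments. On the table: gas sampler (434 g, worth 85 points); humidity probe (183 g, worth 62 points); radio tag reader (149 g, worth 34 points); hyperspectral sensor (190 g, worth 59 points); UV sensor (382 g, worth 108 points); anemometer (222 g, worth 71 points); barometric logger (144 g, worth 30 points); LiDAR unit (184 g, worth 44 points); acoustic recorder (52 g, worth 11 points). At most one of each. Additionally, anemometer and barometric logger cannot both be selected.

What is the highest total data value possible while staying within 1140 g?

By data value per g: humidity probe 0.34, anemometer 0.32, hyperspectral sensor 0.31, UV sensor 0.28 lead.
Taking humidity probe + radio tag reader + hyperspectral sensor + UV sensor + anemometer: 1126 g used, 334 in data value.

334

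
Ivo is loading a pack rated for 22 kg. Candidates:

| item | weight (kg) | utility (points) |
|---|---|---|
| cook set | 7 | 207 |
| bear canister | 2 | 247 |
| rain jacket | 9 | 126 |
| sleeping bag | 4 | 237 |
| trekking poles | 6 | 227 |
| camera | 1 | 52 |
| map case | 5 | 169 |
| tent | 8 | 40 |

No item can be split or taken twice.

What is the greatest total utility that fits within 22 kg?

970

Taking the top-ratio items first gives bear canister + sleeping bag + trekking poles + camera + map case for 932 (18 kg).
Replace map case with cook set: the trade gains 38 net, giving 970 at 20 kg.
Next best is bear canister + sleeping bag + trekking poles + camera + map case at 932 (18 kg) — short by 38.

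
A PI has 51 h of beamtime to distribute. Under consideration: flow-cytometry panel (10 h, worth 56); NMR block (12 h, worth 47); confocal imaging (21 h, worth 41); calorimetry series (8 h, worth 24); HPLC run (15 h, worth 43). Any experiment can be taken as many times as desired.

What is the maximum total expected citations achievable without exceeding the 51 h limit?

280

Best packing: 5×flow-cytometry panel — 50 h, 280 total.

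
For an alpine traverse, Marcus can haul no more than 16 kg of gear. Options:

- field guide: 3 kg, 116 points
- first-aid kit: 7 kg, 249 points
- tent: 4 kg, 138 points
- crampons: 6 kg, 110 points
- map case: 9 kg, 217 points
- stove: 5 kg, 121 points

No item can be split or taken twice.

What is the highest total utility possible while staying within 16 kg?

508

Taking the top-ratio items first gives field guide + first-aid kit + tent for 503 (14 kg).
Replace field guide with stove: the trade gains 5 net, giving 508 at 16 kg.
That's the maximum — no swap from here does better than 508.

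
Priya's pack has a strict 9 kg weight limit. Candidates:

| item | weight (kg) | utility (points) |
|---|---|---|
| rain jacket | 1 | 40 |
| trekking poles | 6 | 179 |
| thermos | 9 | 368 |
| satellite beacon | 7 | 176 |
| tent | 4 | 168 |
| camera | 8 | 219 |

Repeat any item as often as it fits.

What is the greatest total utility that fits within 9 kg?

376

Density check — tent 42.00, thermos 40.89, rain jacket 40.00, trekking poles 29.83 are the best per kg.
The ratio ordering already packs tightly: rain jacket + 2×tent, 9 kg, 376.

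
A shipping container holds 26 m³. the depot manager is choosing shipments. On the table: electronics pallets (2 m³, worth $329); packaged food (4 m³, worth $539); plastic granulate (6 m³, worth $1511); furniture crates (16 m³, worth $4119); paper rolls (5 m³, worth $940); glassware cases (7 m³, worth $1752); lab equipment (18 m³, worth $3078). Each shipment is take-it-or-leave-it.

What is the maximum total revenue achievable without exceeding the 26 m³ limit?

6200

By revenue per m³: furniture crates 257.44, plastic granulate 251.83, glassware cases 250.29, paper rolls 188.00 lead.
Greedy by ratio would take electronics pallets + plastic granulate + furniture crates: 24 m³ used, total 5959.
Replace plastic granulate with glassware cases: the trade gains 241 net, giving 6200 at 25 m³.
Every other selection either busts 26 m³ or fails to beat 6200.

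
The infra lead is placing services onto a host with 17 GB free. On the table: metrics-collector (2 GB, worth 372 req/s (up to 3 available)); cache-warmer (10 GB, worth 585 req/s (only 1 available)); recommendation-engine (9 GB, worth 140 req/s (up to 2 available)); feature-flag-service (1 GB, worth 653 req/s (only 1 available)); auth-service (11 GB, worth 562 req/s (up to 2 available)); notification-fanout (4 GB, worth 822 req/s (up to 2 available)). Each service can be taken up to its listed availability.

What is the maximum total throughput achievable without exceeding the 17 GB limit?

3413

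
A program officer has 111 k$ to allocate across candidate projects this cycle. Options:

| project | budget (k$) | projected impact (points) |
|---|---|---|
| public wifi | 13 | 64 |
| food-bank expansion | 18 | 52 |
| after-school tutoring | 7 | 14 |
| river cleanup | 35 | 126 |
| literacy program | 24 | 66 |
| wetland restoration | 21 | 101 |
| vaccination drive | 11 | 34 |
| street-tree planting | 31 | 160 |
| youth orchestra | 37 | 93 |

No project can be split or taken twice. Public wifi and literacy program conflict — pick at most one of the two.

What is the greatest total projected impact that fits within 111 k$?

485

Taking public wifi + river cleanup + wetland restoration + vaccination drive + street-tree planting: 111 k$ used, 485 in projected impact.
No other feasible combination exceeds 485.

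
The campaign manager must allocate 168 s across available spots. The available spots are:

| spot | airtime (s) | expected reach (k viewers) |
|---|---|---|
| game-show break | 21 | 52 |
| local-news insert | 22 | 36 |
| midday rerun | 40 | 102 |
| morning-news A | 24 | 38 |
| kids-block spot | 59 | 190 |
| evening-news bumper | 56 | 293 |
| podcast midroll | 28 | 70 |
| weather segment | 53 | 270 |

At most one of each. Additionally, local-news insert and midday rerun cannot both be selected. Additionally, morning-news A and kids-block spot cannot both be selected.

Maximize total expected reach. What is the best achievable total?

753

Best packing: kids-block spot + evening-news bumper + weather segment — 168 s, 753 total.
Every other selection either busts 168 s or breaks a pairing rule or fails to beat 753.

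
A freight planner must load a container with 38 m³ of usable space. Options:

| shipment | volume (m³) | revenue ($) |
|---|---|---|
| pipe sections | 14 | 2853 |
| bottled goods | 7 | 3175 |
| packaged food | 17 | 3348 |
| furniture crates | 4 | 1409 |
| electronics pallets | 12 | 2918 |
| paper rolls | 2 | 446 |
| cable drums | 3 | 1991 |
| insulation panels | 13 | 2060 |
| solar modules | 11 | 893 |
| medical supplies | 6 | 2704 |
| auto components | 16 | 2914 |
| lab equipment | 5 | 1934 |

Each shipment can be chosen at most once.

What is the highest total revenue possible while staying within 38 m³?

Bottled goods + furniture crates + electronics pallets + cable drums + medical supplies + lab equipment uses 37 of the 38 m³ and totals 14131.
The closest alternative, bottled goods + furniture crates + cable drums + insulation panels + medical supplies + lab equipment, reaches only 13273.

14131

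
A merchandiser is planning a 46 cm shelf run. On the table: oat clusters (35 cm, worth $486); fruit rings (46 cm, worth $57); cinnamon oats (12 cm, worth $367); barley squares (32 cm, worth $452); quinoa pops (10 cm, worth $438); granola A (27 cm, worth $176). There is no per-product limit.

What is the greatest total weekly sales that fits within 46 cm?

1752

Best packing: 4×quinoa pops — 40 cm, 1752 total.
Nothing else within 46 cm beats 1752.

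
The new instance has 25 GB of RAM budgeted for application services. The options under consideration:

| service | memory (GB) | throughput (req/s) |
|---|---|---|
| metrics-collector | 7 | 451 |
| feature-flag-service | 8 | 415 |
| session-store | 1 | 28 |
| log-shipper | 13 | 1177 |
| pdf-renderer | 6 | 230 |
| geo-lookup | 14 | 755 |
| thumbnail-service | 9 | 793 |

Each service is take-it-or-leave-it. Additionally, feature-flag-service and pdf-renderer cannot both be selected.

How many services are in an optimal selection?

Best achievable throughput is 1998.
session-store + log-shipper + thumbnail-service hits 1998 at 23 GB.
Every optimal selection uses 3 services.

3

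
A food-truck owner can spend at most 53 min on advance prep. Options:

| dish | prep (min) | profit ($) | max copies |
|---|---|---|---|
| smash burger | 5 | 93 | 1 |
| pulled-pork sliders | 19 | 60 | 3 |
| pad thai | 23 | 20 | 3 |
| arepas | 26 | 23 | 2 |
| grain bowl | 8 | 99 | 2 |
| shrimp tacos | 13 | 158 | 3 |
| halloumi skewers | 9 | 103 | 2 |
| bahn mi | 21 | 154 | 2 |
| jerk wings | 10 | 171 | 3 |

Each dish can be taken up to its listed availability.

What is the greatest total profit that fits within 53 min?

812

Taking the top-ratio dishes first gives smash burger + 2×grain bowl + 3×jerk wings for 804 (51 min).
The 16 min tied up in 2×grain bowl is better spent on 2×halloumi skewers — total rises to 812 (53 min).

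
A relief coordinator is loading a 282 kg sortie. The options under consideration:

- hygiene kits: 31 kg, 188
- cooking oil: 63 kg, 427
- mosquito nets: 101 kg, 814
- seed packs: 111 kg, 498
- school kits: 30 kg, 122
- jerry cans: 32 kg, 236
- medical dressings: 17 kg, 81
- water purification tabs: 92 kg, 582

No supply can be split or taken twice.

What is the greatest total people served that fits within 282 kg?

1904

By people served per kg: mosquito nets 8.06, jerry cans 7.38, cooking oil 6.78 lead.
A density-first pass picks hygiene kits + cooking oil + mosquito nets + school kits + jerry cans + medical dressings — 1868 at 274 kg.
The 93 kg tied up in hygiene kits and school kits and jerry cans is better spent on water purification tabs — total rises to 1904 (273 kg).
Nothing else within 282 kg beats 1904.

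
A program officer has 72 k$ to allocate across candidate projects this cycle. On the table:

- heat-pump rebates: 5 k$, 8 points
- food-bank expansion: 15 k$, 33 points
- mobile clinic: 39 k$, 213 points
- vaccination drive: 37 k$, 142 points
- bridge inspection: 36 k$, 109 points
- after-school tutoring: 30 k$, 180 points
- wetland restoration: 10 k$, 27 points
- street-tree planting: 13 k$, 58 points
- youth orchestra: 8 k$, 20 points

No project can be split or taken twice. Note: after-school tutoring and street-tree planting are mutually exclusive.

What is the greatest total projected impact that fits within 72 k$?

Best packing: mobile clinic + after-school tutoring — 69 k$, 393 total.
Runner-up heat-pump rebates + vaccination drive + after-school tutoring tops out at 330.

393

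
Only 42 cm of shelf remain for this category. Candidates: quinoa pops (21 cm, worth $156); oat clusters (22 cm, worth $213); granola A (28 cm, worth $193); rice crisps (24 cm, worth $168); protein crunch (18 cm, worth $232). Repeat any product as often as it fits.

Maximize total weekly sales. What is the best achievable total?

464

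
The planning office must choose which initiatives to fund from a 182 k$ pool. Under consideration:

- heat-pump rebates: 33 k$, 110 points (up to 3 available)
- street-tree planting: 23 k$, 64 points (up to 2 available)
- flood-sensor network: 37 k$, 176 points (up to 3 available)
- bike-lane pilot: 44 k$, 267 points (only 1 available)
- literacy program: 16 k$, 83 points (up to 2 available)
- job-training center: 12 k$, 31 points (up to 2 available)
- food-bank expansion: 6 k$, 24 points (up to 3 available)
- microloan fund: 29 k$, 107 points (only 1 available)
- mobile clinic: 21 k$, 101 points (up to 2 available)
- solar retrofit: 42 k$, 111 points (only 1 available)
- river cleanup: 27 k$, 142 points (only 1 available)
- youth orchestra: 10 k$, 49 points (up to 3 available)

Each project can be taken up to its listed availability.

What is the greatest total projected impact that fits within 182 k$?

Greedy by ratio would take bike-lane pilot + 2×literacy program + food-bank expansion + 2×mobile clinic + river cleanup + 3×youth orchestra: 181 k$ used, total 948.
Replace food-bank expansion and 3×youth orchestra with flood-sensor network: the trade gains 5 net, giving 953 at 182 k$.

953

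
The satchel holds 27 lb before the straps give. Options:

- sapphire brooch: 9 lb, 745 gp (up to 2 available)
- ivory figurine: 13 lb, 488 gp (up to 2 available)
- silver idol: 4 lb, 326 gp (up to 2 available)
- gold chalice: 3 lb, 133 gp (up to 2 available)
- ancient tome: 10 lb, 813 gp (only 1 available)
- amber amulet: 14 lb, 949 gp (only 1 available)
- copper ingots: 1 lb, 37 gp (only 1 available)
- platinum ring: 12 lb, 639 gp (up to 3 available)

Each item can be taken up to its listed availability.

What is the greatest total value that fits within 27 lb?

Ranking by ratio (value/lb): sapphire brooch 82.78, silver idol 81.50, ancient tome 81.30.
A density-first pass picks 2×sapphire brooch + 2×silver idol + copper ingots — 2179 at 27 lb.
Dropping sapphire brooch and copper ingots frees 10 lb; slotting in ancient tome (10 lb) lifts the total to 2210 at 27 lb.
That's the maximum — no swap from here does better than 2210.

2210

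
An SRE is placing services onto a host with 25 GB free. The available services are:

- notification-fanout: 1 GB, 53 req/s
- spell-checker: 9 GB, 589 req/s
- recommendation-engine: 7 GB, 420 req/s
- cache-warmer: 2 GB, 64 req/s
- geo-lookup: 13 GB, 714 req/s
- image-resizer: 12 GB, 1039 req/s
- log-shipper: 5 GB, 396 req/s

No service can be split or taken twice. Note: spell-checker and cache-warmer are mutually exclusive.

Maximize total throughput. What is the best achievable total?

By throughput per GB: image-resizer 86.58, log-shipper 79.20, spell-checker 65.44 lead.
The ratio ordering already packs tightly: notification-fanout + recommendation-engine + image-resizer + log-shipper, 25 GB, 1908.
An exhaustive check of the 128 subsets confirms 1908.

1908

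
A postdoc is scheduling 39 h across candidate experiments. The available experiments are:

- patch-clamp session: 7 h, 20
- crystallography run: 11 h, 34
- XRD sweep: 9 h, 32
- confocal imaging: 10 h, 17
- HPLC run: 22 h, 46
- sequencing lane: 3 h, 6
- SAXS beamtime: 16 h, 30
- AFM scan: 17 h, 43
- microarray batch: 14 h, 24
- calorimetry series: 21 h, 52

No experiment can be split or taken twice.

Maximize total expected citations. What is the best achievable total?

109

Taking the top-ratio experiments first gives patch-clamp session + crystallography run + XRD sweep + sequencing lane for 92 (30 h).
Dropping patch-clamp session and sequencing lane frees 10 h; slotting in AFM scan (17 h) lifts the total to 109 at 37 h.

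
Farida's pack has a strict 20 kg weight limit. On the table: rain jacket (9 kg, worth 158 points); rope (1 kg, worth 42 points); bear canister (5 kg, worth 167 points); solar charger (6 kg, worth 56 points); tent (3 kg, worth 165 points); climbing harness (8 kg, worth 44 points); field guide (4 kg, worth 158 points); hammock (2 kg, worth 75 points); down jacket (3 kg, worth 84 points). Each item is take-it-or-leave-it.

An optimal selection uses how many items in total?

6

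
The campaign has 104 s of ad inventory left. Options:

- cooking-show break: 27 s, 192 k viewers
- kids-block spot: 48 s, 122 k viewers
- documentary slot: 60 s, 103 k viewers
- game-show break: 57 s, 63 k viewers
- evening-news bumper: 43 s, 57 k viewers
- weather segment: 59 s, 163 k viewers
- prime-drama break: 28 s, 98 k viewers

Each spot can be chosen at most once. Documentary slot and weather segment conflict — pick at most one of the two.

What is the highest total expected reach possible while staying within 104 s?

412

Cooking-show break + kids-block spot + prime-drama break uses 103 of the 104 s and totals 412.
Next best is cooking-show break + weather segment at 355 (86 s) — short by 57.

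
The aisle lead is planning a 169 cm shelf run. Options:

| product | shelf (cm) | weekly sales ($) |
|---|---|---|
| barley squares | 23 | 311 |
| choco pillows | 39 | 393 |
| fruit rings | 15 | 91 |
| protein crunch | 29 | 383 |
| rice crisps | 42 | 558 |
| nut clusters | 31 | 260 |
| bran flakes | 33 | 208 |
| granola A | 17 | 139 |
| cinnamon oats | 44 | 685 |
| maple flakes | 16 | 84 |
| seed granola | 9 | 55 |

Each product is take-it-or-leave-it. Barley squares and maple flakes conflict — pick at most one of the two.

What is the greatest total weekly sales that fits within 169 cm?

2197

Best packing: barley squares + protein crunch + rice crisps + nut clusters + cinnamon oats — 169 cm, 2197 total.
The closest alternative, barley squares + protein crunch + rice crisps + granola A + cinnamon oats + seed granola, reaches only 2131.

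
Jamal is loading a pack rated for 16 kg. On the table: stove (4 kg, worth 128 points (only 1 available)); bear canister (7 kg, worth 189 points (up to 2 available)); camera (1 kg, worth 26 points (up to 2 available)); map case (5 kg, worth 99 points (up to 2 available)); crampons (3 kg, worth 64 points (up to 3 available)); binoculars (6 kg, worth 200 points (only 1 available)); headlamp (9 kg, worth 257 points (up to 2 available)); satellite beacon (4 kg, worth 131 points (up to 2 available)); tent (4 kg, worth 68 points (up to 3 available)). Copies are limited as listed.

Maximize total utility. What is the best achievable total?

Best packing: 2×camera + binoculars + 2×satellite beacon — 16 kg, 514 total.
Nothing else within 16 kg beats 514.

514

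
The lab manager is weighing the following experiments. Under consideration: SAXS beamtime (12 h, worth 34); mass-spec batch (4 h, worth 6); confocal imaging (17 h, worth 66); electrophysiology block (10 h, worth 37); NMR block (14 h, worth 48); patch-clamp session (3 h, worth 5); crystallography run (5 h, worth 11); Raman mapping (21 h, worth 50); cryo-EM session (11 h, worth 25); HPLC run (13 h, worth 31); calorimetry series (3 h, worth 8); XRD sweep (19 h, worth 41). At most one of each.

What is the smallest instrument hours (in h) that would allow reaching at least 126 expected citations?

37

Need the lightest bundle worth ≥ 126.
Taking confocal imaging + NMR block + patch-clamp session + calorimetry series gives 127 (≥ 126) for 37 h.
No combination under 37 h hits 126.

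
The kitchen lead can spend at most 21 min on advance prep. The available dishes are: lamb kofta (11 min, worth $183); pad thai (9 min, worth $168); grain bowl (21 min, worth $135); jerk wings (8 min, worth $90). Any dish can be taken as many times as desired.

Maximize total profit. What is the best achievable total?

351

Filling by ratio: 2×pad thai for 336, with 3 min left unused.
Replace pad thai with lamb kofta: the trade gains 15 net, giving 351 at 20 min.
That's the maximum — no swap from here does better than 351.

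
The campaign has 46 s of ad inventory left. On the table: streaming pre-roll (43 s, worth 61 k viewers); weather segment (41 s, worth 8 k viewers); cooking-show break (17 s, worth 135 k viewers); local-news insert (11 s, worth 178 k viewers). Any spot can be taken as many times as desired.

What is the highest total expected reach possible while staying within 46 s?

Density check — local-news insert 16.18, cooking-show break 7.94, streaming pre-roll 1.42, weather segment 0.20 are the best per s.
4×local-news insert uses 44 of the 46 s and totals 712.
That's the maximum — no swap from here does better than 712.

712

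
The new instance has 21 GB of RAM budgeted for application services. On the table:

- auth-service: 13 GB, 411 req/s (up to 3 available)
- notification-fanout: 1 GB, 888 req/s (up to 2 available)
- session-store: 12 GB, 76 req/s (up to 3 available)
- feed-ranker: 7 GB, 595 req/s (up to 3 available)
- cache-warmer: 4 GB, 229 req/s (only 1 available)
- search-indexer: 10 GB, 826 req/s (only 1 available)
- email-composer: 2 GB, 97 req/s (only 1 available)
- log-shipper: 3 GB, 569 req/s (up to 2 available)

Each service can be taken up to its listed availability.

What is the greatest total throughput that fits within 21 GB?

3837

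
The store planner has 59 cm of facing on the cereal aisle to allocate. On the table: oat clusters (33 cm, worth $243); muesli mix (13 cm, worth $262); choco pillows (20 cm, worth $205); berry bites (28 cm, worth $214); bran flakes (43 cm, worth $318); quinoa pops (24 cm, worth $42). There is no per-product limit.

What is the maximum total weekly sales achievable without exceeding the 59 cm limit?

1048

Best packing: 4×muesli mix — 52 cm, 1048 total.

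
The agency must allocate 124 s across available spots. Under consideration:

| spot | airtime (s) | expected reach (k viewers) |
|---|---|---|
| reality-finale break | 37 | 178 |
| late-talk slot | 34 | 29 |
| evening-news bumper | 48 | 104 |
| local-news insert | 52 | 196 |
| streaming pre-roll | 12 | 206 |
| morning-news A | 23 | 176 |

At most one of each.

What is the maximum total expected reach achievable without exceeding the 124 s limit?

By expected reach per s: streaming pre-roll 17.17, morning-news A 7.65, reality-finale break 4.81 lead.
Taking reality-finale break + local-news insert + streaming pre-roll + morning-news A: 124 s used, 756 in expected reach.
Nothing else within 124 s beats 756.

756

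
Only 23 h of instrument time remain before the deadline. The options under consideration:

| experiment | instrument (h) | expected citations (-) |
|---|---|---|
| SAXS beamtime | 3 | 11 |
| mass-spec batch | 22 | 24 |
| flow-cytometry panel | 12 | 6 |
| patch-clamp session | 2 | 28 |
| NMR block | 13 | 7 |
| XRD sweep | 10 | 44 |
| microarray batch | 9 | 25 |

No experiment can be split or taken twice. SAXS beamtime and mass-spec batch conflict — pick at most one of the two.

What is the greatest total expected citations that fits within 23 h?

97

Taking the top-ratio experiments first gives SAXS beamtime + patch-clamp session + XRD sweep for 83 (15 h).
The 3 h tied up in SAXS beamtime is better spent on microarray batch — total rises to 97 (21 h).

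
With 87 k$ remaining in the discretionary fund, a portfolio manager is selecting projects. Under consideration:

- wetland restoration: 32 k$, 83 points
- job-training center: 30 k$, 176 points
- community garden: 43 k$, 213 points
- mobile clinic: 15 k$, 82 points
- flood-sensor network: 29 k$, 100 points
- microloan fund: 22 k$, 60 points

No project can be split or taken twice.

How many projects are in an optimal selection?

3

Optimal total is 395.
community garden + mobile clinic + flood-sensor network hits 395 at 87 k$.
Any selection reaching 395 contains exactly 3 projects.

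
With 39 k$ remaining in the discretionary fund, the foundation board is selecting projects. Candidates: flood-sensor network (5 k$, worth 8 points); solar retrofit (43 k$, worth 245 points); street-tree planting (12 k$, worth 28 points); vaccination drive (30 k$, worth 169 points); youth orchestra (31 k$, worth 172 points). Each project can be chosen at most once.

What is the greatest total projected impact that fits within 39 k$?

Greedy by ratio would take flood-sensor network + vaccination drive: 35 k$ used, total 177.
The 30 k$ tied up in vaccination drive is better spent on youth orchestra — total rises to 180 (36 k$).
The closest alternative, flood-sensor network + vaccination drive, reaches only 177.

180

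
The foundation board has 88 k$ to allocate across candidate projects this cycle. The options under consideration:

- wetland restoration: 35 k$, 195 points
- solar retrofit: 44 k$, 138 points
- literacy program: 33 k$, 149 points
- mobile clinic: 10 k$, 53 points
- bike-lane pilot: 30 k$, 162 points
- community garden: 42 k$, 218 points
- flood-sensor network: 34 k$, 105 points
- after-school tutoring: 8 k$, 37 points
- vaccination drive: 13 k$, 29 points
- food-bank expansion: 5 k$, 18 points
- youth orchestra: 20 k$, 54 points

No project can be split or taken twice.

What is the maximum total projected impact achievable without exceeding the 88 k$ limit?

466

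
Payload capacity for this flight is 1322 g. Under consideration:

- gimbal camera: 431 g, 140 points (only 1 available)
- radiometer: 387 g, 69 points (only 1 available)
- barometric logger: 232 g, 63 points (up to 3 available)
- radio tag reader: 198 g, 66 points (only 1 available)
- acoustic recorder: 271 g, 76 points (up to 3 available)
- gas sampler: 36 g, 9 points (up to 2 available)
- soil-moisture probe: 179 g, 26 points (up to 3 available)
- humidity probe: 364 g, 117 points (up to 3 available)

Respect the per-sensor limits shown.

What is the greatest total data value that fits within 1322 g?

By data value per g: radio tag reader 0.33, gimbal camera 0.32, humidity probe 0.32 lead.
The ratio heuristic lands on gimbal camera + radio tag reader + acoustic recorder + gas sampler + humidity probe (408) but leaves 22 g idle.
The 738 g tied up in gimbal camera and acoustic recorder and gas sampler is better spent on 2×humidity probe — total rises to 417 (1290 g).
The spare 32 g is too small for any remaining sensor, and no exchange beats 417.

417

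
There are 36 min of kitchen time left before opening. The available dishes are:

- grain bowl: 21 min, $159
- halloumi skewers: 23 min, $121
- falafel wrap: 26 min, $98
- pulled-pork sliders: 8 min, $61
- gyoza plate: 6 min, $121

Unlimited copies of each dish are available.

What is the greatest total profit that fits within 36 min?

Ranking by ratio (profit/min): gyoza plate 20.17, pulled-pork sliders 7.62, grain bowl 7.57.
Best packing: 6×gyoza plate — 36 min, 726 total.

726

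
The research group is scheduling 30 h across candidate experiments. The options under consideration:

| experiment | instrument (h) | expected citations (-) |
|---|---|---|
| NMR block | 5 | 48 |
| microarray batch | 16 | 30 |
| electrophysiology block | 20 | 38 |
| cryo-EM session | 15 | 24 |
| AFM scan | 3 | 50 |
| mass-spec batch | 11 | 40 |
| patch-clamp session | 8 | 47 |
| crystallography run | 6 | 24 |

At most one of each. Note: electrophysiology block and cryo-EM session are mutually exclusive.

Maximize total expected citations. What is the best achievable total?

Density check — AFM scan 16.67, NMR block 9.60, patch-clamp session 5.88, crystallography run 4.00 are the best per h.
A density-first pass picks NMR block + AFM scan + patch-clamp session + crystallography run — 169 at 22 h.
Replace crystallography run with mass-spec batch: the trade gains 16 net, giving 185 at 27 h.
That's the maximum — no feasible swap from here does better than 185.

185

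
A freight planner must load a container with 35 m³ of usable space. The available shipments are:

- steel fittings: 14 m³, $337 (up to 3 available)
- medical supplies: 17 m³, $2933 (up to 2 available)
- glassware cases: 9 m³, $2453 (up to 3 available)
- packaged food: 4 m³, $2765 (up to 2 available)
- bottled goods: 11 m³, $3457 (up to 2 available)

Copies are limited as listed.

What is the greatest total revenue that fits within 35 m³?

By revenue per m³: packaged food 691.25, bottled goods 314.27, glassware cases 272.56 lead.
Filling by ratio: 2×packaged food + 2×bottled goods for 12444, with 5 m³ left unused.
Dropping 2×bottled goods frees 22 m³; slotting in 3×glassware cases (27 m³) lifts the total to 12889 at 35 m³.
That's the maximum — no swap from here does better than 12889.

12889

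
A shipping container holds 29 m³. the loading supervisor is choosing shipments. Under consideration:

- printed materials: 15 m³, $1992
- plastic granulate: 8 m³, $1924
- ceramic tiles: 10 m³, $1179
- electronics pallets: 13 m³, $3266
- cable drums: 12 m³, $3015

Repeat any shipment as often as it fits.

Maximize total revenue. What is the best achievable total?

7114

The ratio heuristic lands on 2×cable drums (6030) but leaves 5 m³ idle.
Replace 2×cable drums with 2×plastic granulate + electronics pallets: the trade gains 1084 net, giving 7114 at 29 m³.
Every other selection either busts 29 m³ or fails to beat 7114.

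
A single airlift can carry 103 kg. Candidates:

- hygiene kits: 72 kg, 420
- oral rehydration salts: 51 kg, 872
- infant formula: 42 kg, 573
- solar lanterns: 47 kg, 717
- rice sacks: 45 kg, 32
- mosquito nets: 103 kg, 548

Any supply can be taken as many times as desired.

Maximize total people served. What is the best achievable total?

1744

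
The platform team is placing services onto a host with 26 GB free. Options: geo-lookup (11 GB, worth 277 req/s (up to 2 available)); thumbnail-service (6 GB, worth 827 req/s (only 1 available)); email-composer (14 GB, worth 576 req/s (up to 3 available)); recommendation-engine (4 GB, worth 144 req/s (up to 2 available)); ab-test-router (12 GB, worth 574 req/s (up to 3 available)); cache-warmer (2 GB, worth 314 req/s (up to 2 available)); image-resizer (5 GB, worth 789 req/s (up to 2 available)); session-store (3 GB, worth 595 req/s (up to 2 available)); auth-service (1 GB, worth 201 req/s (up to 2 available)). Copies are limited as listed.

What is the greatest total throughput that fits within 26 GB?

Ranking by ratio (throughput/GB): auth-service 201.00, session-store 198.33, image-resizer 157.80.
A density-first pass picks recommendation-engine + 2×cache-warmer + 2×image-resizer + 2×session-store + 2×auth-service — 3942 at 26 GB.
The 6 GB tied up in recommendation-engine and cache-warmer is better spent on thumbnail-service — total rises to 4311 (26 GB).
That's the maximum — no swap from here does better than 4311.

4311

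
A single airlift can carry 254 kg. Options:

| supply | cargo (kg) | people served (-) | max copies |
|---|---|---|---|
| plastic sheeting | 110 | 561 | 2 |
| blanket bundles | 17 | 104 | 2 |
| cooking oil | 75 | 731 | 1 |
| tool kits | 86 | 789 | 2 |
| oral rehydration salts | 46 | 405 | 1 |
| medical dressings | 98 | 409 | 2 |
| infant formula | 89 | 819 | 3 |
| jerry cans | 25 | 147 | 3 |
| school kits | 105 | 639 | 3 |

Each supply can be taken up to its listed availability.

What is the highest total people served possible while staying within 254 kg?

2369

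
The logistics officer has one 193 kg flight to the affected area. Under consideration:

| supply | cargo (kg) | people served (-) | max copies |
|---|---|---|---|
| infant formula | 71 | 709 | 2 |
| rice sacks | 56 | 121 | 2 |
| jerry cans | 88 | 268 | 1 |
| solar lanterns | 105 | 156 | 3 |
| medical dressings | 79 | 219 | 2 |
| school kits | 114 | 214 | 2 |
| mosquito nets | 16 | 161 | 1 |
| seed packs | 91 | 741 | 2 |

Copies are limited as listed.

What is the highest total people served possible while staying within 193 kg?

1611

By people served per kg: mosquito nets 10.06, infant formula 9.99, seed packs 8.14 lead.
Greedy by ratio would take 2×infant formula + mosquito nets: 158 kg used, total 1579.
Dropping infant formula frees 71 kg; slotting in seed packs (91 kg) lifts the total to 1611 at 178 kg.
Every other selection either busts 193 kg or exceeds an availability limit or fails to beat 1611.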